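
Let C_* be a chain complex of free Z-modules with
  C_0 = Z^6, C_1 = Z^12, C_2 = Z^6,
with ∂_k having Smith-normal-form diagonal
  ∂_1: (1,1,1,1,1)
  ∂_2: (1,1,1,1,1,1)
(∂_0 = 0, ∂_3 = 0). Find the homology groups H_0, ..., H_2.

H_0: b_0 = 6 − 0 − 5 = 1; torsion from ∂_1 factors > 1: none. So H_0 = Z.
H_1: b_1 = 12 − 5 − 6 = 1; torsion from ∂_2 factors > 1: none. So H_1 = Z.
H_2: b_2 = 6 − 6 − 0 = 0; torsion from ∂_3 factors > 1: none. So H_2 = 0.

H_0 = Z,  H_1 = Z,  H_2 = 0.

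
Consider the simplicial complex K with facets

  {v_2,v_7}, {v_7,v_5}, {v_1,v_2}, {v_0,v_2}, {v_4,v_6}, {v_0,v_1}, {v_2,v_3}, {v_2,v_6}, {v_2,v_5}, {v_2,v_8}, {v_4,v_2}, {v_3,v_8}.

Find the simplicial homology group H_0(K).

K has 9 vertices, 12 edges.
rank ∂_0 = 0, rank ∂_1 = 8 ⇒ b_0 = 9 − 0 − 8 = 1; all invariant factors of ∂_1 are 1 so no torsion. So H_0 = Z.

H_0 ≅ Z.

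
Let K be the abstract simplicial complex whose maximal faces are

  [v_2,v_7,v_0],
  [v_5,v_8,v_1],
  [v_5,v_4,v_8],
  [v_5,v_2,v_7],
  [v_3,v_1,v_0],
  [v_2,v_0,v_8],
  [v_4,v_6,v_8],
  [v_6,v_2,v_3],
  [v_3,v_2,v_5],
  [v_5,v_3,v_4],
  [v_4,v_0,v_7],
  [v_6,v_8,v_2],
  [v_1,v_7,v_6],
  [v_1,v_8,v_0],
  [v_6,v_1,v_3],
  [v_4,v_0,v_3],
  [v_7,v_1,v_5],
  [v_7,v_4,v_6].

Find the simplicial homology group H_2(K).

Take the total order v_0 < v_1 < v_2 < v_3 < v_4 < v_5 < v_6 < v_7 < v_8 on the vertex set. Then K (dimension 2) consists of the simplices:

  0-simplices (9): [v_0], [v_1], [v_2], [v_3], [v_4], [v_5], [v_6], [v_7], [v_8]
  1-simplices (27): (27 of them)
  2-simplices (18): (18 of them)

so the chain groups are C_0 ≅ Z^9, C_1 ≅ Z^27, C_2 ≅ Z^18.

Boundary ∂_1: C_1 → C_0 maps an edge to its endpoints' difference, ∂[p,q] = q − p. For instance
  ∂[v_2,v_3] = [v_3] − [v_2].
The 9×27 boundary matrix has rank 8 and Smith normal form diag(1,1,1,1,1,1,1,1).

∂_2: C_2 → C_1 maps a triangle to the signed sum of its edges. For instance
  ∂[v_4,v_6,v_7] = [v_6,v_7] − [v_4,v_7] + [v_4,v_6],
  ∂[v_1,v_5,v_7] = [v_5,v_7] − [v_1,v_7] + [v_1,v_5].
The resulting 27×18 matrix has rank 17, and its Smith normal form has invariant factors (1,1,1,1,1,1,1,1,1,1,1,1,1,1,1,1,1).

Now H_k = ker ∂_k / im ∂_{k+1}, so:

  H_2: rank ker ∂_2 − rank ∂_3 = (18 − 17) − 0 = 1, and there is no ∂_3, so H_2 ≅ Z.

H_2 ≅ Z.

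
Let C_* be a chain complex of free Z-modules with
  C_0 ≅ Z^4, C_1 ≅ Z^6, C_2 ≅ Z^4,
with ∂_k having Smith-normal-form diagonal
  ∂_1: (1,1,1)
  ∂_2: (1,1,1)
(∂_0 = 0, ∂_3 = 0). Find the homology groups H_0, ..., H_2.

H_0: b_0 = 4 − 0 − 3 = 1; torsion from ∂_1 factors > 1: none. So H_0 ≅ Z.
H_1: b_1 = 6 − 3 − 3 = 0; torsion from ∂_2 factors > 1: none. So H_1 ≅ 0.
H_2: b_2 = 4 − 3 − 0 = 1; torsion from ∂_3 factors > 1: none. So H_2 ≅ Z.

H_0 ≅ Z,  H_1 = 0,  H_2 ≅ Z.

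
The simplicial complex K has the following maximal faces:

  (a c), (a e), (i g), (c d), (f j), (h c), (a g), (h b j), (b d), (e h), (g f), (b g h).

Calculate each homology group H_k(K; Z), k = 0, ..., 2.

H_0 ≅ Z,  H_1 ≅ Z^4,  H_2 = 0.

Order the vertices as a < b < c < d < e < f < g < h < i < j. Listing each simplex with vertices in this order, K has dimension 2 with simplices:

  0-simplices (10): a, b, c, d, e, f, g, h, i, j
  1-simplices (15): ac, ae, ag, bd, bg, bh, bj, cd, ch, eh, fg, fj, gh, gi, hj
  2-simplices (2): bgh, bhj

so the chain groups are C_0 ≅ Z^10, C_1 ≅ Z^15, C_2 ≅ Z^2.

The boundary map ∂_1: C_1 → C_0 sends each edge [p,q] (with p < q) to q − p.
This gives a 10×15 integer matrix of rank 9; reducing to Smith normal form yields diagonal entries (1,1,1,1,1,1,1,1,1).

The boundary map ∂_2: C_2 → C_1 maps a triangle to the signed sum of its edges. For instance
  ∂bhj = hj − bj + bh,
  ∂bgh = gh − bh + bg.
As a 15×2 matrix over Z this has rank 2, with invariant factors (1,1).

From H_k ≅ ker(∂_k) / im(∂_{k+1}) we obtain:

  H_0: rank C_0 − rank ∂_1 = 10 − 9 = 1, and the invariant factors of ∂_1 are all 1, so H_0 ≅ Z.
  H_1: rank ker ∂_1 − rank ∂_2 = (15 − 9) − 2 = 4, and the invariant factors of ∂_2 are all 1, so H_1 ≅ Z^4.
  H_2: rank ker ∂_2 − rank ∂_3 = (2 − 2) − 0 = 0, and there is no ∂_3, so H_2 ≅ 0.

As a check, the Euler characteristic is 10 − 15 + 2 = -3, which agrees with 1 − 4 + 0 = -3.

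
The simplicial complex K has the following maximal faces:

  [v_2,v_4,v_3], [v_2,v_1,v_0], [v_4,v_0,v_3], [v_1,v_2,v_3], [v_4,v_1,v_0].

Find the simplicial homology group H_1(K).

K has 5 vertices, 10 edges, 5 triangles.
rank ∂_1 = 4, rank ∂_2 = 5 ⇒ b_1 = 10 − 4 − 5 = 1; all invariant factors of ∂_2 are 1 so no torsion. So H_1 = Z.

H_1 = Z.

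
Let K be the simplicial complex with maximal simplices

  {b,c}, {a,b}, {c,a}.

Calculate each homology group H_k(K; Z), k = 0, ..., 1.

Order the vertices as a < b < c. Listing each simplex with vertices in this order, K has dimension 1 with simplices:

  0-simplices (3): a, b, c
  1-simplices (3): ab, ac, bc

Hence C_0 ≅ Z^3, C_1 ≅ Z^3.

Boundary ∂_1: C_1 → C_0 maps an edge to its endpoints' difference, ∂[p,q] = q − p. For instance
  ∂ac = c − a.
As a 3×3 matrix over Z this has rank 2, with invariant factors (1,1).

From H_k ≅ ker(∂_k) / im(∂_{k+1}) we obtain:

  H_0: rank C_0 − rank ∂_1 = 3 − 2 = 1, and the invariant factors of ∂_1 are all 1, so H_0 = Z.
  H_1: rank ker ∂_1 − rank ∂_2 = (3 − 2) − 0 = 1, and there is no ∂_2, so H_1 = Z.

H_0 = Z,  H_1 = Z.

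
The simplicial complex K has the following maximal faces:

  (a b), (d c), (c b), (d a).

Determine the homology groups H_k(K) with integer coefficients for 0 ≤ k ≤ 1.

K has 4 vertices, 4 edges.
rank ∂_0 = 0, rank ∂_1 = 3 ⇒ b_0 = 4 − 0 − 3 = 1; all invariant factors of ∂_1 are 1 so no torsion. So H_0 ≅ Z.
rank ∂_1 = 3, rank ∂_2 = 0 ⇒ b_1 = 4 − 3 − 0 = 1. So H_1 ≅ Z.

H_0 ≅ Z,  H_1 ≅ Z.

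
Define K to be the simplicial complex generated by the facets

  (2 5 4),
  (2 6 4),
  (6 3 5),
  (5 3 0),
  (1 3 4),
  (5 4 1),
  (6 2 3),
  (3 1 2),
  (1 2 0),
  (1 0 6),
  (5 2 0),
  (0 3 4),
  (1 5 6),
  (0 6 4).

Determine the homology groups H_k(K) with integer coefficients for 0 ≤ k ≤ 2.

H_0 ≅ Z,  H_1 ≅ Z^2,  H_2 ≅ Z.

Order the vertices as 0 < 1 < 2 < 3 < 4 < 5 < 6. Listing each simplex with vertices in this order, K has dimension 2 with simplices:

  0-simplices (7): [0], [1], [2], [3], [4], [5], [6]
  1-simplices (21): [0,1], [0,2], [0,3], [0,4], [0,5], [0,6], [1,2], [1,3], [1,4], [1,5], [1,6], [2,3], [2,4], [2,5], [2,6], [3,4], [3,5], [3,6], [4,5], [4,6], [5,6]
  2-simplices (14): [0,1,2], [0,1,6], [0,2,5], [0,3,4], [0,3,5], [0,4,6], [1,2,3], [1,3,4], [1,4,5], [1,5,6], [2,3,6], [2,4,5], [2,4,6], [3,5,6]

so the chain groups are C_0 ≅ Z^7, C_1 ≅ Z^21, C_2 ≅ Z^14.

Boundary ∂_1: C_1 → C_0 maps an edge to its endpoints' difference, ∂[p,q] = q − p. For instance
  ∂[1,6] = [6] − [1].
The resulting 7×21 matrix has rank 6, and its Smith normal form has invariant factors (1,1,1,1,1,1).

∂_2: C_2 → C_1 sends each 2-simplex [p,q,r] to [q,r] − [p,r] + [p,q]. For instance
  ∂[1,4,5] = [4,5] − [1,5] + [1,4],
  ∂[1,3,4] = [3,4] − [1,4] + [1,3].
The resulting 21×14 matrix has rank 13, and its Smith normal form has invariant factors (1,1,1,1,1,1,1,1,1,1,1,1,1).

Now H_k = ker ∂_k / im ∂_{k+1}, so:

  H_0: rank C_0 − rank ∂_1 = 7 − 6 = 1, and the invariant factors of ∂_1 are all 1, so H_0 = Z.
  H_1: rank ker ∂_1 − rank ∂_2 = (21 − 6) − 13 = 2, and the invariant factors of ∂_2 are all 1, so H_1 = Z^2.
  H_2: rank ker ∂_2 − rank ∂_3 = (14 − 13) − 0 = 1, and there is no ∂_3, so H_2 = Z.

As a check, the Euler characteristic is 7 − 21 + 14 = 0, which agrees with 1 − 2 + 1 = 0.
(K is a triangulation of the torus T^2.)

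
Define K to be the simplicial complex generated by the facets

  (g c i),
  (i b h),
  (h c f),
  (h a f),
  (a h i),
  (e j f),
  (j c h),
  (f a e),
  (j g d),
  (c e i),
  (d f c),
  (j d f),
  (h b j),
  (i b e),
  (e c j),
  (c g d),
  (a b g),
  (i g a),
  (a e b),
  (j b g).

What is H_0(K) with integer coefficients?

H_0 ≅ Z.

Take the total order a < b < c < d < e < f < g < h < i < j on the vertex set. Then K (dimension 2) consists of the simplices:

  0-simplices (10): a, b, c, d, e, f, g, h, i, j
  1-simplices (30): ab, ae, af, ag, ah, ai, be, bg, bh, bi, bj, cd, ce, cf, cg, ch, ci, cj, df, dg, dj, ef, ei, ej, fh, fj, gi, gj, hi, hj
  2-simplices (20): abe, abg, aef, afh, agi, ahi, bei, bgj, bhi, bhj, cdf, cdg, cei, cej, cfh, cgi, chj, dfj, dgj, efj

giving chain groups C_0 ≅ Z^10, C_1 ≅ Z^30, C_2 ≅ Z^20.

The boundary map ∂_1: C_1 → C_0 sends each edge [p,q] (with p < q) to q − p.
As a 10×30 matrix over Z this has rank 9, with invariant factors (1,1,1,1,1,1,1,1,1).

The boundary map ∂_2: C_2 → C_1 maps a triangle to the signed sum of its edges. For instance
  ∂cei = ei − ci + ce,
  ∂abe = be − ae + ab.
This gives a 30×20 integer matrix of rank 20; reducing to Smith normal form yields diagonal entries (1,1,1,1,1,1,1,1,1,1,1,1,1,1,1,1,1,1,1,2).

Now H_k = ker ∂_k / im ∂_{k+1}, so:

  H_0: rank C_0 − rank ∂_1 = 10 − 9 = 1, and the invariant factors of ∂_1 are all 1, so H_0 ≅ Z.

(K is a triangulation of the Klein bottle.)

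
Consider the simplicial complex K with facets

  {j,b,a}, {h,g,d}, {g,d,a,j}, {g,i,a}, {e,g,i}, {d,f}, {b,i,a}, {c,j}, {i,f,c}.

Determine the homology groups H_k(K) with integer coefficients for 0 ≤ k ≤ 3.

H_0 = Z,  H_1 = Z^2,  H_2 = 0,  H_3 = 0.

Fix the vertex order a < b < c < d < e < f < g < h < i < j and write every simplex with vertices in increasing order. Then dim K = 3 and the simplices of K are:

  0-simplices (10): a, b, c, d, e, f, g, h, i, j
  1-simplices (20): ab, ad, ag, ai, aj, bi, bj, cf, ci, cj, df, dg, dh, dj, eg, ei, fi, gh, gi, gj
  2-simplices (10): abi, abj, adg, adj, agi, agj, cfi, dgh, dgj, egi
  3-simplices (1): adgj

giving chain groups C_0 ≅ Z^10, C_1 ≅ Z^20, C_2 ≅ Z^10, C_3 ≅ Z^1.

Boundary ∂_1: C_1 → C_0 sends each edge [p,q] (with p < q) to q − p.
The resulting 10×20 matrix has rank 9, and its Smith normal form has invariant factors (1,1,1,1,1,1,1,1,1).

Boundary ∂_2: C_2 → C_1 sends each 2-simplex [p,q,r] to [q,r] − [p,r] + [p,q]. For instance
  ∂abi = bi − ai + ab,
  ∂agj = gj − aj + ag.
As a 20×10 matrix over Z this has rank 9, with invariant factors (1,1,1,1,1,1,1,1,1).

∂_3: C_3 → C_2 sends each 3-simplex σ to the alternating sum Σ_i (−1)^i (σ with its i-th vertex removed). For instance
  ∂adgj = dgj − agj + adj − adg.
This gives a 10×1 integer matrix of rank 1; reducing to Smith normal form yields diagonal entries (1).

Reading off H_k = ker ∂_k / im ∂_{k+1}:

  H_0: rank C_0 − rank ∂_1 = 10 − 9 = 1, and the invariant factors of ∂_1 are all 1, so H_0 ≅ Z.
  H_1: rank ker ∂_1 − rank ∂_2 = (20 − 9) − 9 = 2, and the invariant factors of ∂_2 are all 1, so H_1 ≅ Z^2.
  H_2: rank ker ∂_2 − rank ∂_3 = (10 − 9) − 1 = 0, and the invariant factors of ∂_3 are all 1, so H_2 ≅ 0.
  H_3: rank ker ∂_3 − rank ∂_4 = (1 − 1) − 0 = 0, and there is no ∂_4, so H_3 ≅ 0.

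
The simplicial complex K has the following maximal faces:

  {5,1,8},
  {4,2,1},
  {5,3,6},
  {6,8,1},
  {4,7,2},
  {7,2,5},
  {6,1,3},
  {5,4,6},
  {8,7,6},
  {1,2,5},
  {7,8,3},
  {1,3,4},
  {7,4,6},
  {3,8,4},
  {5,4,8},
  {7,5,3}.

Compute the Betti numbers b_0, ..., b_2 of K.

b_0 = 1, b_1 = 2, b_2 = 1.

K has 8 vertices, 24 edges, 16 triangles.
rank ∂_0 = 0, rank ∂_1 = 7 ⇒ b_0 = 8 − 0 − 7 = 1; all invariant factors of ∂_1 are 1 so no torsion. So H_0 ≅ Z.
rank ∂_1 = 7, rank ∂_2 = 15 ⇒ b_1 = 24 − 7 − 15 = 2; all invariant factors of ∂_2 are 1 so no torsion. So H_1 ≅ Z^2.
rank ∂_2 = 15, rank ∂_3 = 0 ⇒ b_2 = 16 − 15 − 0 = 1. So H_2 ≅ Z.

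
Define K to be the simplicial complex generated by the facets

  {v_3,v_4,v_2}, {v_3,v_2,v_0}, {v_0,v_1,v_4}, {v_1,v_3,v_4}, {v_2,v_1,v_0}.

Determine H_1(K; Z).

We work with the vertex ordering v_0 < v_1 < v_2 < v_3 < v_4. The simplices of K, each written with vertices in increasing order, are:

  0-simplices (5): [v_0], [v_1], [v_2], [v_3], [v_4]
  1-simplices (10): [v_0,v_1], [v_0,v_2], [v_0,v_3], [v_0,v_4], [v_1,v_2], [v_1,v_3], [v_1,v_4], [v_2,v_3], [v_2,v_4], [v_3,v_4]
  2-simplices (5): [v_0,v_1,v_2], [v_0,v_1,v_4], [v_0,v_2,v_3], [v_1,v_3,v_4], [v_2,v_3,v_4]

giving chain groups C_0 ≅ Z^5, C_1 ≅ Z^10, C_2 ≅ Z^5.

Boundary ∂_1: C_1 → C_0 sends each edge [p,q] (with p < q) to q − p.
The resulting 5×10 matrix has rank 4, and its Smith normal form has invariant factors (1,1,1,1).

∂_2: C_2 → C_1 sends each 2-simplex [p,q,r] to [q,r] − [p,r] + [p,q]. For instance
  ∂[v_0,v_1,v_2] = [v_1,v_2] − [v_0,v_2] + [v_0,v_1],
  ∂[v_0,v_1,v_4] = [v_1,v_4] − [v_0,v_4] + [v_0,v_1].
The resulting 10×5 matrix has rank 5, and its Smith normal form has invariant factors (1,1,1,1,1).

From H_k ≅ ker(∂_k) / im(∂_{k+1}) we obtain:

  H_1: rank ker ∂_1 − rank ∂_2 = (10 − 4) − 5 = 1, and the invariant factors of ∂_2 are all 1, so H_1 = Z.

H_1 = Z.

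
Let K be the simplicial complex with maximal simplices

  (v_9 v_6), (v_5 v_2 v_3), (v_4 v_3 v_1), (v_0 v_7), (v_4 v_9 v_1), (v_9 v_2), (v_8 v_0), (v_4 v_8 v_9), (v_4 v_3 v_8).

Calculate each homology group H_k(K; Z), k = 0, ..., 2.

H_0 ≅ Z,  H_1 ≅ Z,  H_2 = 0.

Fix the vertex order v_0 < v_1 < v_2 < v_3 < v_4 < v_5 < v_6 < v_7 < v_8 < v_9 and write every simplex with vertices in increasing order. Then dim K = 2 and the simplices of K are:

  0-simplices (10): [v_0], [v_1], [v_2], [v_3], [v_4], [v_5], [v_6], [v_7], [v_8], [v_9]
  1-simplices (15): (15 of them)
  2-simplices (5): [v_1,v_3,v_4], [v_1,v_4,v_9], [v_2,v_3,v_5], [v_3,v_4,v_8], [v_4,v_8,v_9]

giving chain groups C_0 ≅ Z^10, C_1 ≅ Z^15, C_2 ≅ Z^5.

Boundary ∂_1: C_1 → C_0 is given by ∂[p,q] = [q] − [p].
This gives a 10×15 integer matrix of rank 9; reducing to Smith normal form yields diagonal entries (1,1,1,1,1,1,1,1,1).

The boundary map ∂_2: C_2 → C_1 maps a triangle to the signed sum of its edges. For instance
  ∂[v_3,v_4,v_8] = [v_4,v_8] − [v_3,v_8] + [v_3,v_4],
  ∂[v_4,v_8,v_9] = [v_8,v_9] − [v_4,v_9] + [v_4,v_8].
The 15×5 boundary matrix has rank 5 and Smith normal form diag(1,1,1,1,1).

Reading off H_k = ker ∂_k / im ∂_{k+1}:

  H_0: rank C_0 − rank ∂_1 = 10 − 9 = 1, and the invariant factors of ∂_1 are all 1, so H_0 = Z.
  H_1: rank ker ∂_1 − rank ∂_2 = (15 − 9) − 5 = 1, and the invariant factors of ∂_2 are all 1, so H_1 = Z.
  H_2: rank ker ∂_2 − rank ∂_3 = (5 − 5) − 0 = 0, and there is no ∂_3, so H_2 = 0.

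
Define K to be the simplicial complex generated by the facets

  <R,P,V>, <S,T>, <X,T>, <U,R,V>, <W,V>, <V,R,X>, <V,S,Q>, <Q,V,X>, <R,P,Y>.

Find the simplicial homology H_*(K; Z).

Fix the vertex order P < Q < R < S < T < U < V < W < X < Y and write every simplex with vertices in increasing order. Then dim K = 2 and the simplices of K are:

  0-simplices (10): P, Q, R, S, T, U, V, W, X, Y
  1-simplices (16): PR, PV, PY, QS, QV, QX, RU, RV, RX, RY, ST, SV, TX, UV, VW, VX
  2-simplices (6): PRV, PRY, QSV, QVX, RUV, RVX

so the chain groups are C_0 ≅ Z^10, C_1 ≅ Z^16, C_2 ≅ Z^6.

∂_1: C_1 → C_0 sends each edge [p,q] (with p < q) to q − p.
The resulting 10×16 matrix has rank 9, and its Smith normal form has invariant factors (1,1,1,1,1,1,1,1,1).

The boundary map ∂_2: C_2 → C_1 acts by ∂[p,q,r] = [q,r] − [p,r] + [p,q]. For instance
  ∂QVX = VX − QX + QV,
  ∂PRV = RV − PV + PR.
As a 16×6 matrix over Z this has rank 6, with invariant factors (1,1,1,1,1,1).

Now H_k = ker ∂_k / im ∂_{k+1}, so:

  H_0: rank C_0 − rank ∂_1 = 10 − 9 = 1, and the invariant factors of ∂_1 are all 1, so H_0 = Z.
  H_1: rank ker ∂_1 − rank ∂_2 = (16 − 9) − 6 = 1, and the invariant factors of ∂_2 are all 1, so H_1 = Z.
  H_2: rank ker ∂_2 − rank ∂_3 = (6 − 6) − 0 = 0, and there is no ∂_3, so H_2 = 0.

H_0 ≅ Z,  H_1 ≅ Z,  H_2 = 0.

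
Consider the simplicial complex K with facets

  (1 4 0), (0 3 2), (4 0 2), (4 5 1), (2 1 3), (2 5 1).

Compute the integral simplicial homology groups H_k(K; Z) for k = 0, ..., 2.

H_0 ≅ Z,  H_1 ≅ Z,  H_2 = 0.

Take the total order 0 < 1 < 2 < 3 < 4 < 5 on the vertex set. Then K (dimension 2) consists of the simplices:

  0-simplices (6): [0], [1], [2], [3], [4], [5]
  1-simplices (12): [0,1], [0,2], [0,3], [0,4], [1,2], [1,3], [1,4], [1,5], [2,3], [2,4], [2,5], [4,5]
  2-simplices (6): [0,1,4], [0,2,3], [0,2,4], [1,2,3], [1,2,5], [1,4,5]

giving chain groups C_0 ≅ Z^6, C_1 ≅ Z^12, C_2 ≅ Z^6.

The boundary map ∂_1: C_1 → C_0 sends each edge [p,q] (with p < q) to q − p.
As a 6×12 matrix over Z this has rank 5, with invariant factors (1,1,1,1,1).

Boundary ∂_2: C_2 → C_1 maps a triangle to the signed sum of its edges. For instance
  ∂[0,2,4] = [2,4] − [0,4] + [0,2],
  ∂[0,1,4] = [1,4] − [0,4] + [0,1].
As a 12×6 matrix over Z this has rank 6, with invariant factors (1,1,1,1,1,1).

Reading off H_k = ker ∂_k / im ∂_{k+1}:

  H_0: rank C_0 − rank ∂_1 = 6 − 5 = 1, and the invariant factors of ∂_1 are all 1, so H_0 ≅ Z.
  H_1: rank ker ∂_1 − rank ∂_2 = (12 − 5) − 6 = 1, and the invariant factors of ∂_2 are all 1, so H_1 ≅ Z.
  H_2: rank ker ∂_2 − rank ∂_3 = (6 − 6) − 0 = 0, and there is no ∂_3, so H_2 ≅ 0.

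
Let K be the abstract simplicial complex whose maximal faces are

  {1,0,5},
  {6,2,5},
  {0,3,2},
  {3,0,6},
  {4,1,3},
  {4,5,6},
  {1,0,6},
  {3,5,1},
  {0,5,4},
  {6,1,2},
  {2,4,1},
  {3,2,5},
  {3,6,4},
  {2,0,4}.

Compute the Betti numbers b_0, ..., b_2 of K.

b_0 = 1, b_1 = 2, b_2 = 1.

Fix the vertex order 0 < 1 < 2 < 3 < 4 < 5 < 6 and write every simplex with vertices in increasing order. Then dim K = 2 and the simplices of K are:

  0-simplices (7): [0], [1], [2], [3], [4], [5], [6]
  1-simplices (21): [0,1], [0,2], [0,3], [0,4], [0,5], [0,6], [1,2], [1,3], [1,4], [1,5], [1,6], [2,3], [2,4], [2,5], [2,6], [3,4], [3,5], [3,6], [4,5], [4,6], [5,6]
  2-simplices (14): [0,1,5], [0,1,6], [0,2,3], [0,2,4], [0,3,6], [0,4,5], [1,2,4], [1,2,6], [1,3,4], [1,3,5], [2,3,5], [2,5,6], [3,4,6], [4,5,6]

Hence C_0 ≅ Z^7, C_1 ≅ Z^21, C_2 ≅ Z^14.

Boundary ∂_1: C_1 → C_0 sends each edge [p,q] (with p < q) to q − p.
As a 7×21 matrix over Z this has rank 6, with invariant factors (1,1,1,1,1,1).

Boundary ∂_2: C_2 → C_1 maps a triangle to the signed sum of its edges. For instance
  ∂[1,3,5] = [3,5] − [1,5] + [1,3],
  ∂[0,2,4] = [2,4] − [0,4] + [0,2].
The resulting 21×14 matrix has rank 13, and its Smith normal form has invariant factors (1,1,1,1,1,1,1,1,1,1,1,1,1).

Now H_k = ker ∂_k / im ∂_{k+1}, so:

  H_0: rank C_0 − rank ∂_1 = 7 − 6 = 1, and the invariant factors of ∂_1 are all 1, so H_0 ≅ Z.
  H_1: rank ker ∂_1 − rank ∂_2 = (21 − 6) − 13 = 2, and the invariant factors of ∂_2 are all 1, so H_1 ≅ Z^2.
  H_2: rank ker ∂_2 − rank ∂_3 = (14 − 13) − 0 = 1, and there is no ∂_3, so H_2 ≅ Z.

(K is a triangulation of the torus T^2.)

Hence the Betti numbers are b_0 = 1, b_1 = 2, b_2 = 1.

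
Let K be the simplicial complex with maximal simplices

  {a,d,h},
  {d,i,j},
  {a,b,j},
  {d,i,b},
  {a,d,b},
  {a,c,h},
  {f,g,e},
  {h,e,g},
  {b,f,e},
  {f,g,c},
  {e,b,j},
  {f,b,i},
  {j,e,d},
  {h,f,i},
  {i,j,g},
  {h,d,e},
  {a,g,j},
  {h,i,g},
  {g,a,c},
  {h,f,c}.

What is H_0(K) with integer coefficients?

Fix the vertex order a < b < c < d < e < f < g < h < i < j and write every simplex with vertices in increasing order. Then dim K = 2 and the simplices of K are:

  0-simplices (10): a, b, c, d, e, f, g, h, i, j
  1-simplices (30): ab, ac, ad, ag, ah, aj, bd, be, bf, bi, bj, cf, cg, ch, de, dh, di, dj, ef, eg, eh, ej, fg, fh, fi, gh, gi, gj, hi, ij
  2-simplices (20): abd, abj, acg, ach, adh, agj, bdi, bef, bej, bfi, cfg, cfh, deh, dej, dij, efg, egh, fhi, ghi, gij

Hence C_0 ≅ Z^10, C_1 ≅ Z^30, C_2 ≅ Z^20.

∂_1: C_1 → C_0 maps an edge to its endpoints' difference, ∂[p,q] = q − p. For instance
  ∂dh = h − d.
The resulting 10×30 matrix has rank 9, and its Smith normal form has invariant factors (1,1,1,1,1,1,1,1,1).

∂_2: C_2 → C_1 maps a triangle to the signed sum of its edges. For instance
  ∂agj = gj − aj + ag,
  ∂efg = fg − eg + ef.
The resulting 30×20 matrix has rank 20, and its Smith normal form has invariant factors (1,1,1,1,1,1,1,1,1,1,1,1,1,1,1,1,1,1,1,2).

Now H_k = ker ∂_k / im ∂_{k+1}, so:

  H_0: rank C_0 − rank ∂_1 = 10 − 9 = 1, and the invariant factors of ∂_1 are all 1, so H_0 ≅ Z.

(K is a triangulation of the Klein bottle.)

H_0 ≅ Z.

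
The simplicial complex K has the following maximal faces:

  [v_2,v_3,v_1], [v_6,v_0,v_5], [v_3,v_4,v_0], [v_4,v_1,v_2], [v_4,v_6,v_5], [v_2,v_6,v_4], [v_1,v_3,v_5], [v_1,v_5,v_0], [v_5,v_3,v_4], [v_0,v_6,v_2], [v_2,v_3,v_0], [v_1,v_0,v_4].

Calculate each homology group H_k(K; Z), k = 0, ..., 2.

H_0 ≅ Z,  H_1 ≅ Z/2,  H_2 = 0.

Take the total order v_0 < v_1 < v_2 < v_3 < v_4 < v_5 < v_6 on the vertex set. Then K (dimension 2) consists of the simplices:

  0-simplices (7): [v_0], [v_1], [v_2], [v_3], [v_4], [v_5], [v_6]
  1-simplices (18): (18 of them)
  2-simplices (12): (12 of them)

Hence C_0 ≅ Z^7, C_1 ≅ Z^18, C_2 ≅ Z^12.

Boundary ∂_1: C_1 → C_0 maps an edge to its endpoints' difference, ∂[p,q] = q − p. For instance
  ∂[v_4,v_5] = [v_5] − [v_4].
This gives a 7×18 integer matrix of rank 6; reducing to Smith normal form yields diagonal entries (1,1,1,1,1,1).

The boundary map ∂_2: C_2 → C_1 sends each 2-simplex [p,q,r] to [q,r] − [p,r] + [p,q]. For instance
  ∂[v_0,v_1,v_5] = [v_1,v_5] − [v_0,v_5] + [v_0,v_1],
  ∂[v_4,v_5,v_6] = [v_5,v_6] − [v_4,v_6] + [v_4,v_5].
The resulting 18×12 matrix has rank 12, and its Smith normal form has invariant factors (1,1,1,1,1,1,1,1,1,1,1,2).

From H_k ≅ ker(∂_k) / im(∂_{k+1}) we obtain:

  H_0: rank C_0 − rank ∂_1 = 7 − 6 = 1, and the invariant factors of ∂_1 are all 1, so H_0 ≅ Z.
  H_1: rank ker ∂_1 − rank ∂_2 = (18 − 6) − 12 = 0, and ∂_2 has invariant factor 2 > 1, so H_1 ≅ Z/2.
  H_2: rank ker ∂_2 − rank ∂_3 = (12 − 12) − 0 = 0, and there is no ∂_3, so H_2 ≅ 0.

As a check, the Euler characteristic is 7 − 18 + 12 = 1, which agrees with 1 − 0 + 0 = 1.
(K is a triangulation of the real projective plane RP^2.)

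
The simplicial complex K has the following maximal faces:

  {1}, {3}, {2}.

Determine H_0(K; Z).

Fix the vertex order 1 < 2 < 3 and write every simplex with vertices in increasing order. Then dim K = 0 and the simplices of K are:

  0-simplices (3): [1], [2], [3]

Hence C_0 ≅ Z^3.

From H_k ≅ ker(∂_k) / im(∂_{k+1}) we obtain:

  H_0: rank C_0 − rank ∂_1 = 3 − 0 = 3, and there is no ∂_1, so H_0 ≅ Z^3.

H_0 = Z^3.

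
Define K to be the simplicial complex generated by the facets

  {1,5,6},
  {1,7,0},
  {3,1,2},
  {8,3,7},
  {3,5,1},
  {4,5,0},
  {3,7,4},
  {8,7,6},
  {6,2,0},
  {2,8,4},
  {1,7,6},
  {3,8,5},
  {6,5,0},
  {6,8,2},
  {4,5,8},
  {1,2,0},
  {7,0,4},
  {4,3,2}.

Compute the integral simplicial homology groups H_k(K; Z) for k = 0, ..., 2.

H_0 ≅ Z,  H_1 ≅ Z ⊕ Z_2,  H_2 = 0.

Fix the vertex order 0 < 1 < 2 < 3 < 4 < 5 < 6 < 7 < 8 and write every simplex with vertices in increasing order. Then dim K = 2 and the simplices of K are:

  0-simplices (9): [0], [1], [2], [3], [4], [5], [6], [7], [8]
  1-simplices (27): (27 of them)
  2-simplices (18): [0,1,2], [0,1,7], [0,2,6], [0,4,5], [0,4,7], [0,5,6], [1,2,3], [1,3,5], [1,5,6], [1,6,7], [2,3,4], [2,4,8], [2,6,8], [3,4,7], [3,5,8], [3,7,8], [4,5,8], [6,7,8]

giving chain groups C_0 ≅ Z^9, C_1 ≅ Z^27, C_2 ≅ Z^18.

∂_1: C_1 → C_0 is given by ∂[p,q] = [q] − [p]. For instance
  ∂[2,6] = [6] − [2].
The resulting 9×27 matrix has rank 8, and its Smith normal form has invariant factors (1,1,1,1,1,1,1,1).

The boundary map ∂_2: C_2 → C_1 maps a triangle to the signed sum of its edges. For instance
  ∂[6,7,8] = [7,8] − [6,8] + [6,7],
  ∂[3,4,7] = [4,7] − [3,7] + [3,4].
This gives a 27×18 integer matrix of rank 18; reducing to Smith normal form yields diagonal entries (1,1,1,1,1,1,1,1,1,1,1,1,1,1,1,1,1,2).

Computing H_k = (kernel of ∂_k) / (image of ∂_{k+1}):

  H_0: rank C_0 − rank ∂_1 = 9 − 8 = 1, and the invariant factors of ∂_1 are all 1, so H_0 = Z.
  H_1: rank ker ∂_1 − rank ∂_2 = (27 − 8) − 18 = 1, and ∂_2 has invariant factor 2 > 1, so H_1 = Z ⊕ Z_2.
  H_2: rank ker ∂_2 − rank ∂_3 = (18 − 18) − 0 = 0, and there is no ∂_3, so H_2 = 0.

(K is a triangulation of the Klein bottle.)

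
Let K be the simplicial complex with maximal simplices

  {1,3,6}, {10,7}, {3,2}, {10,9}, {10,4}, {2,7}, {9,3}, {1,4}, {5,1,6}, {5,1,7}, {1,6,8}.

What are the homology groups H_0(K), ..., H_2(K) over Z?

Take the total order 1 < 2 < 3 < 4 < 5 < 6 < 7 < 8 < 9 < 10 on the vertex set. Then K (dimension 2) consists of the simplices:

  0-simplices (10): [1], [2], [3], [4], [5], [6], [7], [8], [9], [10]
  1-simplices (16): [1,3], [1,4], [1,5], [1,6], [1,7], [1,8], [2,3], [2,7], [3,6], [3,9], [4,10], [5,6], [5,7], [6,8], [7,10], [9,10]
  2-simplices (4): [1,3,6], [1,5,6], [1,5,7], [1,6,8]

Hence C_0 ≅ Z^10, C_1 ≅ Z^16, C_2 ≅ Z^4.

∂_1: C_1 → C_0 is given by ∂[p,q] = [q] − [p].
As a 10×16 matrix over Z this has rank 9, with invariant factors (1,1,1,1,1,1,1,1,1).

∂_2: C_2 → C_1 acts by ∂[p,q,r] = [q,r] − [p,r] + [p,q]. For instance
  ∂[1,5,6] = [5,6] − [1,6] + [1,5],
  ∂[1,6,8] = [6,8] − [1,8] + [1,6].
The 16×4 boundary matrix has rank 4 and Smith normal form diag(1,1,1,1).

From H_k ≅ ker(∂_k) / im(∂_{k+1}) we obtain:

  H_0: rank C_0 − rank ∂_1 = 10 − 9 = 1, and the invariant factors of ∂_1 are all 1, so H_0 ≅ Z.
  H_1: rank ker ∂_1 − rank ∂_2 = (16 − 9) − 4 = 3, and the invariant factors of ∂_2 are all 1, so H_1 ≅ Z^3.
  H_2: rank ker ∂_2 − rank ∂_3 = (4 − 4) − 0 = 0, and there is no ∂_3, so H_2 ≅ 0.

H_0 ≅ Z,  H_1 ≅ Z^3,  H_2 = 0.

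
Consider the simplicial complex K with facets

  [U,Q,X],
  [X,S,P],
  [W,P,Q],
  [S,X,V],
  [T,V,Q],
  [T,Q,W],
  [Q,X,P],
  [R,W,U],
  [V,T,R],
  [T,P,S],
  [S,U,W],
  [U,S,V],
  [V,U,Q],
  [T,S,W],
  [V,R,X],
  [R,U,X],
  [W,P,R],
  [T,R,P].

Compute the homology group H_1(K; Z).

H_1 = Z ⊕ Z/2Z.

Order the vertices as P < Q < R < S < T < U < V < W < X. Listing each simplex with vertices in this order, K has dimension 2 with simplices:

  0-simplices (9): P, Q, R, S, T, U, V, W, X
  1-simplices (27): PQ, PR, PS, PT, PW, PX, QT, QU, QV, QW, QX, RT, RU, RV, RW, RX, ST, SU, SV, SW, SX, TV, TW, UV, UW, UX, VX
  2-simplices (18): PQW, PQX, PRT, PRW, PST, PSX, QTV, QTW, QUV, QUX, RTV, RUW, RUX, RVX, STW, SUV, SUW, SVX

so the chain groups are C_0 ≅ Z^9, C_1 ≅ Z^27, C_2 ≅ Z^18.

Boundary ∂_1: C_1 → C_0 maps an edge to its endpoints' difference, ∂[p,q] = q − p.
As a 9×27 matrix over Z this has rank 8, with invariant factors (1,1,1,1,1,1,1,1).

∂_2: C_2 → C_1 acts by ∂[p,q,r] = [q,r] − [p,r] + [p,q]. For instance
  ∂RUX = UX − RX + RU,
  ∂RUW = UW − RW + RU.
The 27×18 boundary matrix has rank 18 and Smith normal form diag(1,1,1,1,1,1,1,1,1,1,1,1,1,1,1,1,1,2).

Computing H_k = (kernel of ∂_k) / (image of ∂_{k+1}):

  H_1: rank ker ∂_1 − rank ∂_2 = (27 − 8) − 18 = 1, and ∂_2 has invariant factor 2 > 1, so H_1 ≅ Z ⊕ Z/2Z.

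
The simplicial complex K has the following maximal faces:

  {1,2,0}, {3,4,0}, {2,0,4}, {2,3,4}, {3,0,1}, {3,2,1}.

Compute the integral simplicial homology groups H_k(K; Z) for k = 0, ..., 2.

H_0 ≅ Z,  H_1 = 0,  H_2 ≅ Z.

Order the vertices as 0 < 1 < 2 < 3 < 4. Listing each simplex with vertices in this order, K has dimension 2 with simplices:

  0-simplices (5): [0], [1], [2], [3], [4]
  1-simplices (9): [0,1], [0,2], [0,3], [0,4], [1,2], [1,3], [2,3], [2,4], [3,4]
  2-simplices (6): [0,1,2], [0,1,3], [0,2,4], [0,3,4], [1,2,3], [2,3,4]

so the chain groups are C_0 ≅ Z^5, C_1 ≅ Z^9, C_2 ≅ Z^6.

The boundary map ∂_1: C_1 → C_0 is given by ∂[p,q] = [q] − [p]. For instance
  ∂[0,1] = [1] − [0].
The resulting 5×9 matrix has rank 4, and its Smith normal form has invariant factors (1,1,1,1).

The boundary map ∂_2: C_2 → C_1 sends each 2-simplex [p,q,r] to [q,r] − [p,r] + [p,q]. For instance
  ∂[2,3,4] = [3,4] − [2,4] + [2,3],
  ∂[0,1,2] = [1,2] − [0,2] + [0,1].
The 9×6 boundary matrix has rank 5 and Smith normal form diag(1,1,1,1,1).

Computing H_k = (kernel of ∂_k) / (image of ∂_{k+1}):

  H_0: rank C_0 − rank ∂_1 = 5 − 4 = 1, and the invariant factors of ∂_1 are all 1, so H_0 = Z.
  H_1: rank ker ∂_1 − rank ∂_2 = (9 − 4) − 5 = 0, and the invariant factors of ∂_2 are all 1, so H_1 = 0.
  H_2: rank ker ∂_2 − rank ∂_3 = (6 − 5) − 0 = 1, and there is no ∂_3, so H_2 = Z.

As a check, the Euler characteristic is 5 − 9 + 6 = 2, which agrees with 1 − 0 + 1 = 2.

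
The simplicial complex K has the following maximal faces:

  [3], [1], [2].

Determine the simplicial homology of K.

K has 3 vertices.
rank ∂_0 = 0, rank ∂_1 = 0 ⇒ b_0 = 3 − 0 − 0 = 3. So H_0 = Z^3.

H_0 ≅ Z^3.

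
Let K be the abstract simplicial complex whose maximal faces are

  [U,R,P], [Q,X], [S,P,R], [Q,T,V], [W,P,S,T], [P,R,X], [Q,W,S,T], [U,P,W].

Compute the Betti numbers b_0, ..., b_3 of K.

b_0 = 1, b_1 = 1, b_2 = 0, b_3 = 0.

Fix the vertex order P < Q < R < S < T < U < V < W < X and write every simplex with vertices in increasing order. Then dim K = 3 and the simplices of K are:

  0-simplices (9): P, Q, R, S, T, U, V, W, X
  1-simplices (19): PR, PS, PT, PU, PW, PX, QS, QT, QV, QW, QX, RS, RU, RX, ST, SW, TV, TW, UW
  2-simplices (12): PRS, PRU, PRX, PST, PSW, PTW, PUW, QST, QSW, QTV, QTW, STW
  3-simplices (2): PSTW, QSTW

Hence C_0 ≅ Z^9, C_1 ≅ Z^19, C_2 ≅ Z^12, C_3 ≅ Z^2.

∂_1: C_1 → C_0 is given by ∂[p,q] = [q] − [p]. For instance
  ∂ST = T − S.
As a 9×19 matrix over Z this has rank 8, with invariant factors (1,1,1,1,1,1,1,1).

∂_2: C_2 → C_1 maps a triangle to the signed sum of its edges. For instance
  ∂PRS = RS − PS + PR,
  ∂QST = ST − QT + QS.
As a 19×12 matrix over Z this has rank 10, with invariant factors (1,1,1,1,1,1,1,1,1,1).

The boundary map ∂_3: C_3 → C_2 sends each 3-simplex σ to the alternating sum Σ_i (−1)^i (σ with its i-th vertex removed). For instance
  ∂PSTW = STW − PTW + PSW − PST,
  ∂QSTW = STW − QTW + QSW − QST.
As a 12×2 matrix over Z this has rank 2, with invariant factors (1,1).

Now H_k = ker ∂_k / im ∂_{k+1}, so:

  H_0: rank C_0 − rank ∂_1 = 9 − 8 = 1, and the invariant factors of ∂_1 are all 1, so H_0 ≅ Z.
  H_1: rank ker ∂_1 − rank ∂_2 = (19 − 8) − 10 = 1, and the invariant factors of ∂_2 are all 1, so H_1 ≅ Z.
  H_2: rank ker ∂_2 − rank ∂_3 = (12 − 10) − 2 = 0, and the invariant factors of ∂_3 are all 1, so H_2 ≅ 0.
  H_3: rank ker ∂_3 − rank ∂_4 = (2 − 2) − 0 = 0, and there is no ∂_4, so H_3 ≅ 0.

As a check, the Euler characteristic is 9 − 19 + 12 − 2 = 0, which agrees with 1 − 1 + 0 − 0 = 0.

Hence the Betti numbers are b_0 = 1, b_1 = 1, b_2 = 0, b_3 = 0.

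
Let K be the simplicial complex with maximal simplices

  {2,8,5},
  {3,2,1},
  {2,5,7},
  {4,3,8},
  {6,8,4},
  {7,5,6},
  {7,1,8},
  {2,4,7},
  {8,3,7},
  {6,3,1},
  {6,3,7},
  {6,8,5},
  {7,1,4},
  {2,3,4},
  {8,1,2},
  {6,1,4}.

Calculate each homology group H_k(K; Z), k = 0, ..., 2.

K has 8 vertices, 24 edges, 16 triangles.
rank ∂_0 = 0, rank ∂_1 = 7 ⇒ b_0 = 8 − 0 − 7 = 1; all invariant factors of ∂_1 are 1 so no torsion. So H_0 = Z.
rank ∂_1 = 7, rank ∂_2 = 15 ⇒ b_1 = 24 − 7 − 15 = 2; all invariant factors of ∂_2 are 1 so no torsion. So H_1 = Z^2.
rank ∂_2 = 15, rank ∂_3 = 0 ⇒ b_2 = 16 − 15 − 0 = 1. So H_2 = Z.

H_0 = Z,  H_1 = Z^2,  H_2 = Z.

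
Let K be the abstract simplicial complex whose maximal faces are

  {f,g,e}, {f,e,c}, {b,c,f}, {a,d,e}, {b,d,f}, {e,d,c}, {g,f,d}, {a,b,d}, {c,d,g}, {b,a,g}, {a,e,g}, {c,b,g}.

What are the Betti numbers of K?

b_0 = 1, b_1 = 0, b_2 = 0.

Fix the vertex order a < b < c < d < e < f < g and write every simplex with vertices in increasing order. Then dim K = 2 and the simplices of K are:

  0-simplices (7): a, b, c, d, e, f, g
  1-simplices (18): ab, ad, ae, ag, bc, bd, bf, bg, cd, ce, cf, cg, de, df, dg, ef, eg, fg
  2-simplices (12): abd, abg, ade, aeg, bcf, bcg, bdf, cde, cdg, cef, dfg, efg

so the chain groups are C_0 ≅ Z^7, C_1 ≅ Z^18, C_2 ≅ Z^12.

The boundary map ∂_1: C_1 → C_0 is given by ∂[p,q] = [q] − [p]. For instance
  ∂bc = c − b.
This gives a 7×18 integer matrix of rank 6; reducing to Smith normal form yields diagonal entries (1,1,1,1,1,1).

Boundary ∂_2: C_2 → C_1 acts by ∂[p,q,r] = [q,r] − [p,r] + [p,q]. For instance
  ∂abg = bg − ag + ab,
  ∂abd = bd − ad + ab.
The resulting 18×12 matrix has rank 12, and its Smith normal form has invariant factors (1,1,1,1,1,1,1,1,1,1,1,2).

Now H_k = ker ∂_k / im ∂_{k+1}, so:

  H_0: rank C_0 − rank ∂_1 = 7 − 6 = 1, and the invariant factors of ∂_1 are all 1, so H_0 = Z.
  H_1: rank ker ∂_1 − rank ∂_2 = (18 − 6) − 12 = 0, and ∂_2 has invariant factor 2 > 1, so H_1 = Z_2.
  H_2: rank ker ∂_2 − rank ∂_3 = (12 − 12) − 0 = 0, and there is no ∂_3, so H_2 = 0.

Hence the Betti numbers are b_0 = 1, b_1 = 0, b_2 = 0.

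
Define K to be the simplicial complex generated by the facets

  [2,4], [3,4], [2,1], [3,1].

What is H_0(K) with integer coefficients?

H_0 = Z.

We work with the vertex ordering 1 < 2 < 3 < 4. The simplices of K, each written with vertices in increasing order, are:

  0-simplices (4): [1], [2], [3], [4]
  1-simplices (4): [1,2], [1,3], [2,4], [3,4]

Hence C_0 ≅ Z^4, C_1 ≅ Z^4.

Boundary ∂_1: C_1 → C_0 maps an edge to its endpoints' difference, ∂[p,q] = q − p. For instance
  ∂[2,4] = [4] − [2].
This gives a 4×4 integer matrix of rank 3; reducing to Smith normal form yields diagonal entries (1,1,1).

Now H_k = ker ∂_k / im ∂_{k+1}, so:

  H_0: rank C_0 − rank ∂_1 = 4 − 3 = 1, and the invariant factors of ∂_1 are all 1, so H_0 = Z.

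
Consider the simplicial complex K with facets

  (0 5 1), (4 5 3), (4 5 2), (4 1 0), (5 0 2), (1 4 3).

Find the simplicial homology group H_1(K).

H_1 ≅ Z.

K has 6 vertices, 12 edges, 6 triangles.
rank ∂_1 = 5, rank ∂_2 = 6 ⇒ b_1 = 12 − 5 − 6 = 1; all invariant factors of ∂_2 are 1 so no torsion. So H_1 = Z.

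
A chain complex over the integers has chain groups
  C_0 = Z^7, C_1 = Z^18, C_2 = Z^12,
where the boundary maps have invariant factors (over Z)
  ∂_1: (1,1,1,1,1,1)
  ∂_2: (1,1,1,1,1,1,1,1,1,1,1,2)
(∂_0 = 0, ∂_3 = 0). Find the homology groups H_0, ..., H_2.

H_0 = Z,  H_1 = Z_2,  H_2 = 0.

H_0: b_0 = 7 − 0 − 6 = 1; torsion from ∂_1 factors > 1: none. So H_0 = Z.
H_1: b_1 = 18 − 6 − 12 = 0; torsion from ∂_2 factors > 1: [2]. So H_1 = Z_2.
H_2: b_2 = 12 − 12 − 0 = 0; torsion from ∂_3 factors > 1: none. So H_2 = 0.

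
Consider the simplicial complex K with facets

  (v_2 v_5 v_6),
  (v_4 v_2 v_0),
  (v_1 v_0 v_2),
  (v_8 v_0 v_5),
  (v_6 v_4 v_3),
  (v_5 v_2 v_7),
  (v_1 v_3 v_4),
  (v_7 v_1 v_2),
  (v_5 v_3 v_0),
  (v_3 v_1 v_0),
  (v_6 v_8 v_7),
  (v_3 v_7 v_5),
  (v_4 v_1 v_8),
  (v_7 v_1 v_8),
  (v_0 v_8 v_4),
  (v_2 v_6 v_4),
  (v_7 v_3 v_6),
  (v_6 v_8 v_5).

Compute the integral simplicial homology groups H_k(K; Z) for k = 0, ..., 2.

Take the total order v_0 < v_1 < v_2 < v_3 < v_4 < v_5 < v_6 < v_7 < v_8 on the vertex set. Then K (dimension 2) consists of the simplices:

  0-simplices (9): [v_0], [v_1], [v_2], [v_3], [v_4], [v_5], [v_6], [v_7], [v_8]
  1-simplices (27): (27 of them)
  2-simplices (18): (18 of them)

so the chain groups are C_0 ≅ Z^9, C_1 ≅ Z^27, C_2 ≅ Z^18.

∂_1: C_1 → C_0 maps an edge to its endpoints' difference, ∂[p,q] = q − p.
The resulting 9×27 matrix has rank 8, and its Smith normal form has invariant factors (1,1,1,1,1,1,1,1).

∂_2: C_2 → C_1 acts by ∂[p,q,r] = [q,r] − [p,r] + [p,q]. For instance
  ∂[v_0,v_4,v_8] = [v_4,v_8] − [v_0,v_8] + [v_0,v_4],
  ∂[v_3,v_5,v_7] = [v_5,v_7] − [v_3,v_7] + [v_3,v_5].
The resulting 27×18 matrix has rank 18, and its Smith normal form has invariant factors (1,1,1,1,1,1,1,1,1,1,1,1,1,1,1,1,1,2).

Now H_k = ker ∂_k / im ∂_{k+1}, so:

  H_0: rank C_0 − rank ∂_1 = 9 − 8 = 1, and the invariant factors of ∂_1 are all 1, so H_0 ≅ Z.
  H_1: rank ker ∂_1 − rank ∂_2 = (27 − 8) − 18 = 1, and ∂_2 has invariant factor 2 > 1, so H_1 ≅ Z ⊕ Z/2.
  H_2: rank ker ∂_2 − rank ∂_3 = (18 − 18) − 0 = 0, and there is no ∂_3, so H_2 ≅ 0.

H_0 = Z,  H_1 = Z ⊕ Z/2,  H_2 = 0.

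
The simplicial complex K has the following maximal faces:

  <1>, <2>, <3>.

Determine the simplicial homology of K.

H_0 ≅ Z^3.

We work with the vertex ordering 1 < 2 < 3. The simplices of K, each written with vertices in increasing order, are:

  0-simplices (3): [1], [2], [3]

Hence C_0 ≅ Z^3.

Reading off H_k = ker ∂_k / im ∂_{k+1}:

  H_0: rank C_0 − rank ∂_1 = 3 − 0 = 3, and there is no ∂_1, so H_0 ≅ Z^3.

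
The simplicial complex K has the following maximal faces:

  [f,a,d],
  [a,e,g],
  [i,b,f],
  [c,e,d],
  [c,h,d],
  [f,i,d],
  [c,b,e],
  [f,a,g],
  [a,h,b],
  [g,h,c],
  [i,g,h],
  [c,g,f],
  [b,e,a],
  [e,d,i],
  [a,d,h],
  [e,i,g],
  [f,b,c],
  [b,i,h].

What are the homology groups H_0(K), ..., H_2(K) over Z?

H_0 = Z,  H_1 = Z^2,  H_2 = Z.

Order the vertices as a < b < c < d < e < f < g < h < i. Listing each simplex with vertices in this order, K has dimension 2 with simplices:

  0-simplices (9): a, b, c, d, e, f, g, h, i
  1-simplices (27): ab, ad, ae, af, ag, ah, bc, be, bf, bh, bi, cd, ce, cf, cg, ch, de, df, dh, di, eg, ei, fg, fi, gh, gi, hi
  2-simplices (18): abe, abh, adf, adh, aeg, afg, bce, bcf, bfi, bhi, cde, cdh, cfg, cgh, dei, dfi, egi, ghi

giving chain groups C_0 ≅ Z^9, C_1 ≅ Z^27, C_2 ≅ Z^18.

Boundary ∂_1: C_1 → C_0 maps an edge to its endpoints' difference, ∂[p,q] = q − p.
As a 9×27 matrix over Z this has rank 8, with invariant factors (1,1,1,1,1,1,1,1).

The boundary map ∂_2: C_2 → C_1 sends each 2-simplex [p,q,r] to [q,r] − [p,r] + [p,q]. For instance
  ∂afg = fg − ag + af,
  ∂aeg = eg − ag + ae.
As a 27×18 matrix over Z this has rank 17, with invariant factors (1,1,1,1,1,1,1,1,1,1,1,1,1,1,1,1,1).

Reading off H_k = ker ∂_k / im ∂_{k+1}:

  H_0: rank C_0 − rank ∂_1 = 9 − 8 = 1, and the invariant factors of ∂_1 are all 1, so H_0 ≅ Z.
  H_1: rank ker ∂_1 − rank ∂_2 = (27 − 8) − 17 = 2, and the invariant factors of ∂_2 are all 1, so H_1 ≅ Z^2.
  H_2: rank ker ∂_2 − rank ∂_3 = (18 − 17) − 0 = 1, and there is no ∂_3, so H_2 ≅ Z.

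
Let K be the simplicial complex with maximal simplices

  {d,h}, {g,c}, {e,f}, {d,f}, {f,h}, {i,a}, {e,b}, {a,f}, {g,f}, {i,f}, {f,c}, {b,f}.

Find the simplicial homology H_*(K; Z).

We work with the vertex ordering a < b < c < d < e < f < g < h < i. The simplices of K, each written with vertices in increasing order, are:

  0-simplices (9): a, b, c, d, e, f, g, h, i
  1-simplices (12): af, ai, be, bf, cf, cg, df, dh, ef, fg, fh, fi

Hence C_0 ≅ Z^9, C_1 ≅ Z^12.

Boundary ∂_1: C_1 → C_0 is given by ∂[p,q] = [q] − [p]. For instance
  ∂dh = h − d.
The resulting 9×12 matrix has rank 8, and its Smith normal form has invariant factors (1,1,1,1,1,1,1,1).

Now H_k = ker ∂_k / im ∂_{k+1}, so:

  H_0: rank C_0 − rank ∂_1 = 9 − 8 = 1, and the invariant factors of ∂_1 are all 1, so H_0 ≅ Z.
  H_1: rank ker ∂_1 − rank ∂_2 = (12 − 8) − 0 = 4, and there is no ∂_2, so H_1 ≅ Z^4.

(K is a triangulation of a wedge of 4 circles.)

H_0 ≅ Z,  H_1 ≅ Z^4.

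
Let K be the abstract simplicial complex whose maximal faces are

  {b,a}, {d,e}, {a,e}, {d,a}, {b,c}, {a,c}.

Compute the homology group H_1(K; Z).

H_1 ≅ Z^2.

Order the vertices as a < b < c < d < e. Listing each simplex with vertices in this order, K has dimension 1 with simplices:

  0-simplices (5): a, b, c, d, e
  1-simplices (6): ab, ac, ad, ae, bc, de

giving chain groups C_0 ≅ Z^5, C_1 ≅ Z^6.

∂_1: C_1 → C_0 sends each edge [p,q] (with p < q) to q − p. For instance
  ∂bc = c − b.
As a 5×6 matrix over Z this has rank 4, with invariant factors (1,1,1,1).

Reading off H_k = ker ∂_k / im ∂_{k+1}:

  H_1: rank ker ∂_1 − rank ∂_2 = (6 − 4) − 0 = 2, and there is no ∂_2, so H_1 ≅ Z^2.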